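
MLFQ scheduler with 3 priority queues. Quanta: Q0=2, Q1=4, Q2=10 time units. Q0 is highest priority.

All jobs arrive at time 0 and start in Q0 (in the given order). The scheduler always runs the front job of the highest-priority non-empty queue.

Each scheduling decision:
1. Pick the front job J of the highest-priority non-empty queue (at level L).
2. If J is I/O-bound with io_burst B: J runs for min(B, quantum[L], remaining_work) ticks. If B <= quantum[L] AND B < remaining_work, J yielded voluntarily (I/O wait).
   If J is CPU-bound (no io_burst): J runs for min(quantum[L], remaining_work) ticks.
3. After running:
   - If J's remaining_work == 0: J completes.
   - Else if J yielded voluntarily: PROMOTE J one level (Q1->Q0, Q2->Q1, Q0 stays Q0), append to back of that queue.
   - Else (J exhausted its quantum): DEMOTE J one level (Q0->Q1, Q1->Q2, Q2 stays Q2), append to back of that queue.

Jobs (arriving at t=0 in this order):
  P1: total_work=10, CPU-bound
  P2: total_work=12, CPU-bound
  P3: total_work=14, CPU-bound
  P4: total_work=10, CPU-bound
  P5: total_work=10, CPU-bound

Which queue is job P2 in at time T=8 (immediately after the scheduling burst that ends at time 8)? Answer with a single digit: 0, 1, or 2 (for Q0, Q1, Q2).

t=0-2: P1@Q0 runs 2, rem=8, quantum used, demote→Q1. Q0=[P2,P3,P4,P5] Q1=[P1] Q2=[]
t=2-4: P2@Q0 runs 2, rem=10, quantum used, demote→Q1. Q0=[P3,P4,P5] Q1=[P1,P2] Q2=[]
t=4-6: P3@Q0 runs 2, rem=12, quantum used, demote→Q1. Q0=[P4,P5] Q1=[P1,P2,P3] Q2=[]
t=6-8: P4@Q0 runs 2, rem=8, quantum used, demote→Q1. Q0=[P5] Q1=[P1,P2,P3,P4] Q2=[]
t=8-10: P5@Q0 runs 2, rem=8, quantum used, demote→Q1. Q0=[] Q1=[P1,P2,P3,P4,P5] Q2=[]
t=10-14: P1@Q1 runs 4, rem=4, quantum used, demote→Q2. Q0=[] Q1=[P2,P3,P4,P5] Q2=[P1]
t=14-18: P2@Q1 runs 4, rem=6, quantum used, demote→Q2. Q0=[] Q1=[P3,P4,P5] Q2=[P1,P2]
t=18-22: P3@Q1 runs 4, rem=8, quantum used, demote→Q2. Q0=[] Q1=[P4,P5] Q2=[P1,P2,P3]
t=22-26: P4@Q1 runs 4, rem=4, quantum used, demote→Q2. Q0=[] Q1=[P5] Q2=[P1,P2,P3,P4]
t=26-30: P5@Q1 runs 4, rem=4, quantum used, demote→Q2. Q0=[] Q1=[] Q2=[P1,P2,P3,P4,P5]
t=30-34: P1@Q2 runs 4, rem=0, completes. Q0=[] Q1=[] Q2=[P2,P3,P4,P5]
t=34-40: P2@Q2 runs 6, rem=0, completes. Q0=[] Q1=[] Q2=[P3,P4,P5]
t=40-48: P3@Q2 runs 8, rem=0, completes. Q0=[] Q1=[] Q2=[P4,P5]
t=48-52: P4@Q2 runs 4, rem=0, completes. Q0=[] Q1=[] Q2=[P5]
t=52-56: P5@Q2 runs 4, rem=0, completes. Q0=[] Q1=[] Q2=[]

Answer: 1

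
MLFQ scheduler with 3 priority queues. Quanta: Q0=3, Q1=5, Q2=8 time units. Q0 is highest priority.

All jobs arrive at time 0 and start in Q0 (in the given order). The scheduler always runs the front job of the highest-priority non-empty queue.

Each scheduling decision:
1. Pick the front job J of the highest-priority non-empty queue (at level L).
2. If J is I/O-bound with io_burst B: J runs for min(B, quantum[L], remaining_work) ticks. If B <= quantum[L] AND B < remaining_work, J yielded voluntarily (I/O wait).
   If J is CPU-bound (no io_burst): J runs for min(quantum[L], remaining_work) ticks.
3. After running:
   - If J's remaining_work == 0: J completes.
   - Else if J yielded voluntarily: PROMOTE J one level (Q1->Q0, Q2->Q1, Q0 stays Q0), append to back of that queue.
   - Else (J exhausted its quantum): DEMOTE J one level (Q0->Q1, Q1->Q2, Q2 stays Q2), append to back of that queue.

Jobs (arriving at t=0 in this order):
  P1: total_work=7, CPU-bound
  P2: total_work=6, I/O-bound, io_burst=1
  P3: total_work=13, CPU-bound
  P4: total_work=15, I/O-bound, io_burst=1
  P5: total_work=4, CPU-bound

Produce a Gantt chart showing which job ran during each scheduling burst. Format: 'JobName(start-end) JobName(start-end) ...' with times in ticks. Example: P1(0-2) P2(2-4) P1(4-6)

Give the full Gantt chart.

t=0-3: P1@Q0 runs 3, rem=4, quantum used, demote→Q1. Q0=[P2,P3,P4,P5] Q1=[P1] Q2=[]
t=3-4: P2@Q0 runs 1, rem=5, I/O yield, promote→Q0. Q0=[P3,P4,P5,P2] Q1=[P1] Q2=[]
t=4-7: P3@Q0 runs 3, rem=10, quantum used, demote→Q1. Q0=[P4,P5,P2] Q1=[P1,P3] Q2=[]
t=7-8: P4@Q0 runs 1, rem=14, I/O yield, promote→Q0. Q0=[P5,P2,P4] Q1=[P1,P3] Q2=[]
t=8-11: P5@Q0 runs 3, rem=1, quantum used, demote→Q1. Q0=[P2,P4] Q1=[P1,P3,P5] Q2=[]
t=11-12: P2@Q0 runs 1, rem=4, I/O yield, promote→Q0. Q0=[P4,P2] Q1=[P1,P3,P5] Q2=[]
t=12-13: P4@Q0 runs 1, rem=13, I/O yield, promote→Q0. Q0=[P2,P4] Q1=[P1,P3,P5] Q2=[]
t=13-14: P2@Q0 runs 1, rem=3, I/O yield, promote→Q0. Q0=[P4,P2] Q1=[P1,P3,P5] Q2=[]
t=14-15: P4@Q0 runs 1, rem=12, I/O yield, promote→Q0. Q0=[P2,P4] Q1=[P1,P3,P5] Q2=[]
t=15-16: P2@Q0 runs 1, rem=2, I/O yield, promote→Q0. Q0=[P4,P2] Q1=[P1,P3,P5] Q2=[]
t=16-17: P4@Q0 runs 1, rem=11, I/O yield, promote→Q0. Q0=[P2,P4] Q1=[P1,P3,P5] Q2=[]
t=17-18: P2@Q0 runs 1, rem=1, I/O yield, promote→Q0. Q0=[P4,P2] Q1=[P1,P3,P5] Q2=[]
t=18-19: P4@Q0 runs 1, rem=10, I/O yield, promote→Q0. Q0=[P2,P4] Q1=[P1,P3,P5] Q2=[]
t=19-20: P2@Q0 runs 1, rem=0, completes. Q0=[P4] Q1=[P1,P3,P5] Q2=[]
t=20-21: P4@Q0 runs 1, rem=9, I/O yield, promote→Q0. Q0=[P4] Q1=[P1,P3,P5] Q2=[]
t=21-22: P4@Q0 runs 1, rem=8, I/O yield, promote→Q0. Q0=[P4] Q1=[P1,P3,P5] Q2=[]
t=22-23: P4@Q0 runs 1, rem=7, I/O yield, promote→Q0. Q0=[P4] Q1=[P1,P3,P5] Q2=[]
t=23-24: P4@Q0 runs 1, rem=6, I/O yield, promote→Q0. Q0=[P4] Q1=[P1,P3,P5] Q2=[]
t=24-25: P4@Q0 runs 1, rem=5, I/O yield, promote→Q0. Q0=[P4] Q1=[P1,P3,P5] Q2=[]
t=25-26: P4@Q0 runs 1, rem=4, I/O yield, promote→Q0. Q0=[P4] Q1=[P1,P3,P5] Q2=[]
t=26-27: P4@Q0 runs 1, rem=3, I/O yield, promote→Q0. Q0=[P4] Q1=[P1,P3,P5] Q2=[]
t=27-28: P4@Q0 runs 1, rem=2, I/O yield, promote→Q0. Q0=[P4] Q1=[P1,P3,P5] Q2=[]
t=28-29: P4@Q0 runs 1, rem=1, I/O yield, promote→Q0. Q0=[P4] Q1=[P1,P3,P5] Q2=[]
t=29-30: P4@Q0 runs 1, rem=0, completes. Q0=[] Q1=[P1,P3,P5] Q2=[]
t=30-34: P1@Q1 runs 4, rem=0, completes. Q0=[] Q1=[P3,P5] Q2=[]
t=34-39: P3@Q1 runs 5, rem=5, quantum used, demote→Q2. Q0=[] Q1=[P5] Q2=[P3]
t=39-40: P5@Q1 runs 1, rem=0, completes. Q0=[] Q1=[] Q2=[P3]
t=40-45: P3@Q2 runs 5, rem=0, completes. Q0=[] Q1=[] Q2=[]

Answer: P1(0-3) P2(3-4) P3(4-7) P4(7-8) P5(8-11) P2(11-12) P4(12-13) P2(13-14) P4(14-15) P2(15-16) P4(16-17) P2(17-18) P4(18-19) P2(19-20) P4(20-21) P4(21-22) P4(22-23) P4(23-24) P4(24-25) P4(25-26) P4(26-27) P4(27-28) P4(28-29) P4(29-30) P1(30-34) P3(34-39) P5(39-40) P3(40-45)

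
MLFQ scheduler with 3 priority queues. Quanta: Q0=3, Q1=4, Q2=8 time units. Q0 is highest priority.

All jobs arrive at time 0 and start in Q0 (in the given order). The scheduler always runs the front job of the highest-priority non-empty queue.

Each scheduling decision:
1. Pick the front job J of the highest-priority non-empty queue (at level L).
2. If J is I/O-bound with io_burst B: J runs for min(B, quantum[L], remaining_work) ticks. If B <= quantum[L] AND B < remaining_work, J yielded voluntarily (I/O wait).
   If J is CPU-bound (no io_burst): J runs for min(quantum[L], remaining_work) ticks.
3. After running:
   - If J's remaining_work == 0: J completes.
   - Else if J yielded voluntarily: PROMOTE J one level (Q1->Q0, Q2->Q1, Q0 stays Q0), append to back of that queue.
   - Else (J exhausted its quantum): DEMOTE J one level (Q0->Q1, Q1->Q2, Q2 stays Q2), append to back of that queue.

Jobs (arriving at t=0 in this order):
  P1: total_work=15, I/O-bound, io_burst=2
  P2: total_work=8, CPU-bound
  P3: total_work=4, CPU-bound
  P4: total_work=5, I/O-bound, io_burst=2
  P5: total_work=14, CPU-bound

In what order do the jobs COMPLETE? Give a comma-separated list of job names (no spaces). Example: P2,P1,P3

t=0-2: P1@Q0 runs 2, rem=13, I/O yield, promote→Q0. Q0=[P2,P3,P4,P5,P1] Q1=[] Q2=[]
t=2-5: P2@Q0 runs 3, rem=5, quantum used, demote→Q1. Q0=[P3,P4,P5,P1] Q1=[P2] Q2=[]
t=5-8: P3@Q0 runs 3, rem=1, quantum used, demote→Q1. Q0=[P4,P5,P1] Q1=[P2,P3] Q2=[]
t=8-10: P4@Q0 runs 2, rem=3, I/O yield, promote→Q0. Q0=[P5,P1,P4] Q1=[P2,P3] Q2=[]
t=10-13: P5@Q0 runs 3, rem=11, quantum used, demote→Q1. Q0=[P1,P4] Q1=[P2,P3,P5] Q2=[]
t=13-15: P1@Q0 runs 2, rem=11, I/O yield, promote→Q0. Q0=[P4,P1] Q1=[P2,P3,P5] Q2=[]
t=15-17: P4@Q0 runs 2, rem=1, I/O yield, promote→Q0. Q0=[P1,P4] Q1=[P2,P3,P5] Q2=[]
t=17-19: P1@Q0 runs 2, rem=9, I/O yield, promote→Q0. Q0=[P4,P1] Q1=[P2,P3,P5] Q2=[]
t=19-20: P4@Q0 runs 1, rem=0, completes. Q0=[P1] Q1=[P2,P3,P5] Q2=[]
t=20-22: P1@Q0 runs 2, rem=7, I/O yield, promote→Q0. Q0=[P1] Q1=[P2,P3,P5] Q2=[]
t=22-24: P1@Q0 runs 2, rem=5, I/O yield, promote→Q0. Q0=[P1] Q1=[P2,P3,P5] Q2=[]
t=24-26: P1@Q0 runs 2, rem=3, I/O yield, promote→Q0. Q0=[P1] Q1=[P2,P3,P5] Q2=[]
t=26-28: P1@Q0 runs 2, rem=1, I/O yield, promote→Q0. Q0=[P1] Q1=[P2,P3,P5] Q2=[]
t=28-29: P1@Q0 runs 1, rem=0, completes. Q0=[] Q1=[P2,P3,P5] Q2=[]
t=29-33: P2@Q1 runs 4, rem=1, quantum used, demote→Q2. Q0=[] Q1=[P3,P5] Q2=[P2]
t=33-34: P3@Q1 runs 1, rem=0, completes. Q0=[] Q1=[P5] Q2=[P2]
t=34-38: P5@Q1 runs 4, rem=7, quantum used, demote→Q2. Q0=[] Q1=[] Q2=[P2,P5]
t=38-39: P2@Q2 runs 1, rem=0, completes. Q0=[] Q1=[] Q2=[P5]
t=39-46: P5@Q2 runs 7, rem=0, completes. Q0=[] Q1=[] Q2=[]

Answer: P4,P1,P3,P2,P5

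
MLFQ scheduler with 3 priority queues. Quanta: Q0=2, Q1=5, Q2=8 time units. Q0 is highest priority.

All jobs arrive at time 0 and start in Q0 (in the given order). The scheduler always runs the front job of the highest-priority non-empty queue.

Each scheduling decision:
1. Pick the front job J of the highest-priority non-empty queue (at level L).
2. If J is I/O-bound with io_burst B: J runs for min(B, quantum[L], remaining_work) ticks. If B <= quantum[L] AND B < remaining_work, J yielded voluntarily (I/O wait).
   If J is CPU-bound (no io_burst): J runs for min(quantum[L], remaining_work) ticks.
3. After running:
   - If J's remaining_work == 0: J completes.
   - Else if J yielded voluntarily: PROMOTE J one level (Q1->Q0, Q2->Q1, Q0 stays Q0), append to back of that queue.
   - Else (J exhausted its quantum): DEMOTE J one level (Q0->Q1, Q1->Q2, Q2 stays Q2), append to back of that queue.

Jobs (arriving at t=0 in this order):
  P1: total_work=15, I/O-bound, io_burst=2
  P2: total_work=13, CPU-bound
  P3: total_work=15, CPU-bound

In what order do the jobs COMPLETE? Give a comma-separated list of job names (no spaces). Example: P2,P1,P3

Answer: P1,P2,P3

Derivation:
t=0-2: P1@Q0 runs 2, rem=13, I/O yield, promote→Q0. Q0=[P2,P3,P1] Q1=[] Q2=[]
t=2-4: P2@Q0 runs 2, rem=11, quantum used, demote→Q1. Q0=[P3,P1] Q1=[P2] Q2=[]
t=4-6: P3@Q0 runs 2, rem=13, quantum used, demote→Q1. Q0=[P1] Q1=[P2,P3] Q2=[]
t=6-8: P1@Q0 runs 2, rem=11, I/O yield, promote→Q0. Q0=[P1] Q1=[P2,P3] Q2=[]
t=8-10: P1@Q0 runs 2, rem=9, I/O yield, promote→Q0. Q0=[P1] Q1=[P2,P3] Q2=[]
t=10-12: P1@Q0 runs 2, rem=7, I/O yield, promote→Q0. Q0=[P1] Q1=[P2,P3] Q2=[]
t=12-14: P1@Q0 runs 2, rem=5, I/O yield, promote→Q0. Q0=[P1] Q1=[P2,P3] Q2=[]
t=14-16: P1@Q0 runs 2, rem=3, I/O yield, promote→Q0. Q0=[P1] Q1=[P2,P3] Q2=[]
t=16-18: P1@Q0 runs 2, rem=1, I/O yield, promote→Q0. Q0=[P1] Q1=[P2,P3] Q2=[]
t=18-19: P1@Q0 runs 1, rem=0, completes. Q0=[] Q1=[P2,P3] Q2=[]
t=19-24: P2@Q1 runs 5, rem=6, quantum used, demote→Q2. Q0=[] Q1=[P3] Q2=[P2]
t=24-29: P3@Q1 runs 5, rem=8, quantum used, demote→Q2. Q0=[] Q1=[] Q2=[P2,P3]
t=29-35: P2@Q2 runs 6, rem=0, completes. Q0=[] Q1=[] Q2=[P3]
t=35-43: P3@Q2 runs 8, rem=0, completes. Q0=[] Q1=[] Q2=[]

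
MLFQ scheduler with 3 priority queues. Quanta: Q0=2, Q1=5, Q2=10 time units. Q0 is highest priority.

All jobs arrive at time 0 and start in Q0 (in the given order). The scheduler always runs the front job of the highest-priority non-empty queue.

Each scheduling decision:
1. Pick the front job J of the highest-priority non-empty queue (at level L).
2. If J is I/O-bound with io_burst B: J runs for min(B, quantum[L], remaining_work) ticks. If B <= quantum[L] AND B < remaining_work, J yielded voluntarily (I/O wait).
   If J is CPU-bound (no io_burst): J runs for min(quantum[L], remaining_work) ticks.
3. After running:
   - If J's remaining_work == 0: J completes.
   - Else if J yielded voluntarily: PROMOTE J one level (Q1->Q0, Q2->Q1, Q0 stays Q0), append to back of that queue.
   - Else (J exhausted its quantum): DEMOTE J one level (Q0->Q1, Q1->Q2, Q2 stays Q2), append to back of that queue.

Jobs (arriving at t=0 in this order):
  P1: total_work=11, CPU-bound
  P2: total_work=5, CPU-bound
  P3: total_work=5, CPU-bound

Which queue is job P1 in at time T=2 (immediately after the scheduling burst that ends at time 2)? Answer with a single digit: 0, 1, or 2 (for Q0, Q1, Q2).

Answer: 1

Derivation:
t=0-2: P1@Q0 runs 2, rem=9, quantum used, demote→Q1. Q0=[P2,P3] Q1=[P1] Q2=[]
t=2-4: P2@Q0 runs 2, rem=3, quantum used, demote→Q1. Q0=[P3] Q1=[P1,P2] Q2=[]
t=4-6: P3@Q0 runs 2, rem=3, quantum used, demote→Q1. Q0=[] Q1=[P1,P2,P3] Q2=[]
t=6-11: P1@Q1 runs 5, rem=4, quantum used, demote→Q2. Q0=[] Q1=[P2,P3] Q2=[P1]
t=11-14: P2@Q1 runs 3, rem=0, completes. Q0=[] Q1=[P3] Q2=[P1]
t=14-17: P3@Q1 runs 3, rem=0, completes. Q0=[] Q1=[] Q2=[P1]
t=17-21: P1@Q2 runs 4, rem=0, completes. Q0=[] Q1=[] Q2=[]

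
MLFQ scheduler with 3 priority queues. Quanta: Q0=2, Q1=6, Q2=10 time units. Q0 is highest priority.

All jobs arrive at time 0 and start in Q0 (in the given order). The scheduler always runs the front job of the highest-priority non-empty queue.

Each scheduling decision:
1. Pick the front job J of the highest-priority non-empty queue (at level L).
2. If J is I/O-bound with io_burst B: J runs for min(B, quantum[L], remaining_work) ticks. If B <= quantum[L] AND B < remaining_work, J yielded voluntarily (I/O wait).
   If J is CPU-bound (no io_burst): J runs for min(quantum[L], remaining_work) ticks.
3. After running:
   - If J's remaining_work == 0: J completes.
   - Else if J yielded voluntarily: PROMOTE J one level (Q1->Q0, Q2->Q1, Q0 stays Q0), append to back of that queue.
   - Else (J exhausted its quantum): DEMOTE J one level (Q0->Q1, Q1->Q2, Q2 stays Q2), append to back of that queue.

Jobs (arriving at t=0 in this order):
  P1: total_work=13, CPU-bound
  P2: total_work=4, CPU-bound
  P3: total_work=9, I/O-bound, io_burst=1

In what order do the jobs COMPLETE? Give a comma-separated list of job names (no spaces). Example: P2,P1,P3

Answer: P3,P2,P1

Derivation:
t=0-2: P1@Q0 runs 2, rem=11, quantum used, demote→Q1. Q0=[P2,P3] Q1=[P1] Q2=[]
t=2-4: P2@Q0 runs 2, rem=2, quantum used, demote→Q1. Q0=[P3] Q1=[P1,P2] Q2=[]
t=4-5: P3@Q0 runs 1, rem=8, I/O yield, promote→Q0. Q0=[P3] Q1=[P1,P2] Q2=[]
t=5-6: P3@Q0 runs 1, rem=7, I/O yield, promote→Q0. Q0=[P3] Q1=[P1,P2] Q2=[]
t=6-7: P3@Q0 runs 1, rem=6, I/O yield, promote→Q0. Q0=[P3] Q1=[P1,P2] Q2=[]
t=7-8: P3@Q0 runs 1, rem=5, I/O yield, promote→Q0. Q0=[P3] Q1=[P1,P2] Q2=[]
t=8-9: P3@Q0 runs 1, rem=4, I/O yield, promote→Q0. Q0=[P3] Q1=[P1,P2] Q2=[]
t=9-10: P3@Q0 runs 1, rem=3, I/O yield, promote→Q0. Q0=[P3] Q1=[P1,P2] Q2=[]
t=10-11: P3@Q0 runs 1, rem=2, I/O yield, promote→Q0. Q0=[P3] Q1=[P1,P2] Q2=[]
t=11-12: P3@Q0 runs 1, rem=1, I/O yield, promote→Q0. Q0=[P3] Q1=[P1,P2] Q2=[]
t=12-13: P3@Q0 runs 1, rem=0, completes. Q0=[] Q1=[P1,P2] Q2=[]
t=13-19: P1@Q1 runs 6, rem=5, quantum used, demote→Q2. Q0=[] Q1=[P2] Q2=[P1]
t=19-21: P2@Q1 runs 2, rem=0, completes. Q0=[] Q1=[] Q2=[P1]
t=21-26: P1@Q2 runs 5, rem=0, completes. Q0=[] Q1=[] Q2=[]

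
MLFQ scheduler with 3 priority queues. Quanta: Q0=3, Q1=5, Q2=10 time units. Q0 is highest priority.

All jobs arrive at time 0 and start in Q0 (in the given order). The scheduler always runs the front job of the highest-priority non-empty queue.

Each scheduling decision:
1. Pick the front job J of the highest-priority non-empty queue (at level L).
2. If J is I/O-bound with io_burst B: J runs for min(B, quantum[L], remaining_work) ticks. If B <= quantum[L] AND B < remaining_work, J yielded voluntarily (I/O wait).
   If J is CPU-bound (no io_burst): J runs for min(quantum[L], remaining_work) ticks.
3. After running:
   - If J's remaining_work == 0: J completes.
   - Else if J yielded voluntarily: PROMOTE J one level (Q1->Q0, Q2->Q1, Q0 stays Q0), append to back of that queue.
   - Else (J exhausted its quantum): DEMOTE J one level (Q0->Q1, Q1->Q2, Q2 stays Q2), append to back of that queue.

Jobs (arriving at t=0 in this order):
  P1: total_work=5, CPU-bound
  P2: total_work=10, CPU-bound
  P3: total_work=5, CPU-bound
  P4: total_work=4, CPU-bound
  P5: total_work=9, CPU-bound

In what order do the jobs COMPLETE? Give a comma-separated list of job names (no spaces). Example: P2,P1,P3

t=0-3: P1@Q0 runs 3, rem=2, quantum used, demote→Q1. Q0=[P2,P3,P4,P5] Q1=[P1] Q2=[]
t=3-6: P2@Q0 runs 3, rem=7, quantum used, demote→Q1. Q0=[P3,P4,P5] Q1=[P1,P2] Q2=[]
t=6-9: P3@Q0 runs 3, rem=2, quantum used, demote→Q1. Q0=[P4,P5] Q1=[P1,P2,P3] Q2=[]
t=9-12: P4@Q0 runs 3, rem=1, quantum used, demote→Q1. Q0=[P5] Q1=[P1,P2,P3,P4] Q2=[]
t=12-15: P5@Q0 runs 3, rem=6, quantum used, demote→Q1. Q0=[] Q1=[P1,P2,P3,P4,P5] Q2=[]
t=15-17: P1@Q1 runs 2, rem=0, completes. Q0=[] Q1=[P2,P3,P4,P5] Q2=[]
t=17-22: P2@Q1 runs 5, rem=2, quantum used, demote→Q2. Q0=[] Q1=[P3,P4,P5] Q2=[P2]
t=22-24: P3@Q1 runs 2, rem=0, completes. Q0=[] Q1=[P4,P5] Q2=[P2]
t=24-25: P4@Q1 runs 1, rem=0, completes. Q0=[] Q1=[P5] Q2=[P2]
t=25-30: P5@Q1 runs 5, rem=1, quantum used, demote→Q2. Q0=[] Q1=[] Q2=[P2,P5]
t=30-32: P2@Q2 runs 2, rem=0, completes. Q0=[] Q1=[] Q2=[P5]
t=32-33: P5@Q2 runs 1, rem=0, completes. Q0=[] Q1=[] Q2=[]

Answer: P1,P3,P4,P2,P5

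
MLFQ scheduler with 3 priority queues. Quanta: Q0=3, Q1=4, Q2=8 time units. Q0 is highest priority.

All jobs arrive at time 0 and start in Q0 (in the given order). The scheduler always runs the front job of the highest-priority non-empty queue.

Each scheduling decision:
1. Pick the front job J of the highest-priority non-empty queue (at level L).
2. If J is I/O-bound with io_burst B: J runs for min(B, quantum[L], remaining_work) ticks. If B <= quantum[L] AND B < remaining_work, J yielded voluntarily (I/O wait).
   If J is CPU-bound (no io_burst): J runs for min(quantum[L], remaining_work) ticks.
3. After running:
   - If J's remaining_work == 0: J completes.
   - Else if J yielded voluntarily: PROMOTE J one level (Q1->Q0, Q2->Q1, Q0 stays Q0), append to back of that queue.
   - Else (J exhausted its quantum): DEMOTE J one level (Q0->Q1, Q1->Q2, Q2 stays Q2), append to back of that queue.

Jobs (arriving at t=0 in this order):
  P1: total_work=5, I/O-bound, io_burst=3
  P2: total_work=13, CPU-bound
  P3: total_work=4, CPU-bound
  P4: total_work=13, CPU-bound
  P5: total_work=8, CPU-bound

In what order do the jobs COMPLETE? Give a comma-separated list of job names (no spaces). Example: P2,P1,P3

Answer: P1,P3,P2,P4,P5

Derivation:
t=0-3: P1@Q0 runs 3, rem=2, I/O yield, promote→Q0. Q0=[P2,P3,P4,P5,P1] Q1=[] Q2=[]
t=3-6: P2@Q0 runs 3, rem=10, quantum used, demote→Q1. Q0=[P3,P4,P5,P1] Q1=[P2] Q2=[]
t=6-9: P3@Q0 runs 3, rem=1, quantum used, demote→Q1. Q0=[P4,P5,P1] Q1=[P2,P3] Q2=[]
t=9-12: P4@Q0 runs 3, rem=10, quantum used, demote→Q1. Q0=[P5,P1] Q1=[P2,P3,P4] Q2=[]
t=12-15: P5@Q0 runs 3, rem=5, quantum used, demote→Q1. Q0=[P1] Q1=[P2,P3,P4,P5] Q2=[]
t=15-17: P1@Q0 runs 2, rem=0, completes. Q0=[] Q1=[P2,P3,P4,P5] Q2=[]
t=17-21: P2@Q1 runs 4, rem=6, quantum used, demote→Q2. Q0=[] Q1=[P3,P4,P5] Q2=[P2]
t=21-22: P3@Q1 runs 1, rem=0, completes. Q0=[] Q1=[P4,P5] Q2=[P2]
t=22-26: P4@Q1 runs 4, rem=6, quantum used, demote→Q2. Q0=[] Q1=[P5] Q2=[P2,P4]
t=26-30: P5@Q1 runs 4, rem=1, quantum used, demote→Q2. Q0=[] Q1=[] Q2=[P2,P4,P5]
t=30-36: P2@Q2 runs 6, rem=0, completes. Q0=[] Q1=[] Q2=[P4,P5]
t=36-42: P4@Q2 runs 6, rem=0, completes. Q0=[] Q1=[] Q2=[P5]
t=42-43: P5@Q2 runs 1, rem=0, completes. Q0=[] Q1=[] Q2=[]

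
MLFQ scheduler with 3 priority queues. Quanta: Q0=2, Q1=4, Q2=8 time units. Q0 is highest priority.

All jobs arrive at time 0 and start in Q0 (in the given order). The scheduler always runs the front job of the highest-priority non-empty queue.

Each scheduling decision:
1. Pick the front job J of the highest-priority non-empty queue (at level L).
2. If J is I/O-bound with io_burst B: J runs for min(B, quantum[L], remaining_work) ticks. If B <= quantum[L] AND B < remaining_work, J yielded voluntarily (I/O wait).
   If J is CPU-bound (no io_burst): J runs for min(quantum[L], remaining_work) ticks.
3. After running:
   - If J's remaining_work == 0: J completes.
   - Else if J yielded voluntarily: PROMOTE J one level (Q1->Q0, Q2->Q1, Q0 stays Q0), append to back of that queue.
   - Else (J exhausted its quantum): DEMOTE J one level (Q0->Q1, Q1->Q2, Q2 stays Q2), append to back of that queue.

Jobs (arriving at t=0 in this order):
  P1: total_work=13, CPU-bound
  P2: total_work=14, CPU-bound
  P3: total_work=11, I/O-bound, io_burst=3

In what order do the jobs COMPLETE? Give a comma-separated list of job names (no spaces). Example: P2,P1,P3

Answer: P3,P1,P2

Derivation:
t=0-2: P1@Q0 runs 2, rem=11, quantum used, demote→Q1. Q0=[P2,P3] Q1=[P1] Q2=[]
t=2-4: P2@Q0 runs 2, rem=12, quantum used, demote→Q1. Q0=[P3] Q1=[P1,P2] Q2=[]
t=4-6: P3@Q0 runs 2, rem=9, quantum used, demote→Q1. Q0=[] Q1=[P1,P2,P3] Q2=[]
t=6-10: P1@Q1 runs 4, rem=7, quantum used, demote→Q2. Q0=[] Q1=[P2,P3] Q2=[P1]
t=10-14: P2@Q1 runs 4, rem=8, quantum used, demote→Q2. Q0=[] Q1=[P3] Q2=[P1,P2]
t=14-17: P3@Q1 runs 3, rem=6, I/O yield, promote→Q0. Q0=[P3] Q1=[] Q2=[P1,P2]
t=17-19: P3@Q0 runs 2, rem=4, quantum used, demote→Q1. Q0=[] Q1=[P3] Q2=[P1,P2]
t=19-22: P3@Q1 runs 3, rem=1, I/O yield, promote→Q0. Q0=[P3] Q1=[] Q2=[P1,P2]
t=22-23: P3@Q0 runs 1, rem=0, completes. Q0=[] Q1=[] Q2=[P1,P2]
t=23-30: P1@Q2 runs 7, rem=0, completes. Q0=[] Q1=[] Q2=[P2]
t=30-38: P2@Q2 runs 8, rem=0, completes. Q0=[] Q1=[] Q2=[]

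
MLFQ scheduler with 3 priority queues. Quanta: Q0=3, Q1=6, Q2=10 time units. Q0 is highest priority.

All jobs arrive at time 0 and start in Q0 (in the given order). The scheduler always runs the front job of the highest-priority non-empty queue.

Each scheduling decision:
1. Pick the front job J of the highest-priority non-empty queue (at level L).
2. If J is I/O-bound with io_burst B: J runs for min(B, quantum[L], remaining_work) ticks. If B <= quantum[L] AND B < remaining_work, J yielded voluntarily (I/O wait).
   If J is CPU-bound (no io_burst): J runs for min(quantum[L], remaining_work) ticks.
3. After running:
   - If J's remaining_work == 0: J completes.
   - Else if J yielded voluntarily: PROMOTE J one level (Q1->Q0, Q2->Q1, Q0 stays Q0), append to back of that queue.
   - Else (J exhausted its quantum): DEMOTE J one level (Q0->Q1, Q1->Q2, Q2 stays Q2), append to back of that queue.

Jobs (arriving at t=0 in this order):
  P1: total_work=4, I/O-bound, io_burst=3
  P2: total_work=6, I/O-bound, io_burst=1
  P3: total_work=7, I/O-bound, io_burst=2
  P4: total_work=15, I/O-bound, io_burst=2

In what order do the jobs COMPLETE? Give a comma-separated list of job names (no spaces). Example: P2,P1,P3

t=0-3: P1@Q0 runs 3, rem=1, I/O yield, promote→Q0. Q0=[P2,P3,P4,P1] Q1=[] Q2=[]
t=3-4: P2@Q0 runs 1, rem=5, I/O yield, promote→Q0. Q0=[P3,P4,P1,P2] Q1=[] Q2=[]
t=4-6: P3@Q0 runs 2, rem=5, I/O yield, promote→Q0. Q0=[P4,P1,P2,P3] Q1=[] Q2=[]
t=6-8: P4@Q0 runs 2, rem=13, I/O yield, promote→Q0. Q0=[P1,P2,P3,P4] Q1=[] Q2=[]
t=8-9: P1@Q0 runs 1, rem=0, completes. Q0=[P2,P3,P4] Q1=[] Q2=[]
t=9-10: P2@Q0 runs 1, rem=4, I/O yield, promote→Q0. Q0=[P3,P4,P2] Q1=[] Q2=[]
t=10-12: P3@Q0 runs 2, rem=3, I/O yield, promote→Q0. Q0=[P4,P2,P3] Q1=[] Q2=[]
t=12-14: P4@Q0 runs 2, rem=11, I/O yield, promote→Q0. Q0=[P2,P3,P4] Q1=[] Q2=[]
t=14-15: P2@Q0 runs 1, rem=3, I/O yield, promote→Q0. Q0=[P3,P4,P2] Q1=[] Q2=[]
t=15-17: P3@Q0 runs 2, rem=1, I/O yield, promote→Q0. Q0=[P4,P2,P3] Q1=[] Q2=[]
t=17-19: P4@Q0 runs 2, rem=9, I/O yield, promote→Q0. Q0=[P2,P3,P4] Q1=[] Q2=[]
t=19-20: P2@Q0 runs 1, rem=2, I/O yield, promote→Q0. Q0=[P3,P4,P2] Q1=[] Q2=[]
t=20-21: P3@Q0 runs 1, rem=0, completes. Q0=[P4,P2] Q1=[] Q2=[]
t=21-23: P4@Q0 runs 2, rem=7, I/O yield, promote→Q0. Q0=[P2,P4] Q1=[] Q2=[]
t=23-24: P2@Q0 runs 1, rem=1, I/O yield, promote→Q0. Q0=[P4,P2] Q1=[] Q2=[]
t=24-26: P4@Q0 runs 2, rem=5, I/O yield, promote→Q0. Q0=[P2,P4] Q1=[] Q2=[]
t=26-27: P2@Q0 runs 1, rem=0, completes. Q0=[P4] Q1=[] Q2=[]
t=27-29: P4@Q0 runs 2, rem=3, I/O yield, promote→Q0. Q0=[P4] Q1=[] Q2=[]
t=29-31: P4@Q0 runs 2, rem=1, I/O yield, promote→Q0. Q0=[P4] Q1=[] Q2=[]
t=31-32: P4@Q0 runs 1, rem=0, completes. Q0=[] Q1=[] Q2=[]

Answer: P1,P3,P2,P4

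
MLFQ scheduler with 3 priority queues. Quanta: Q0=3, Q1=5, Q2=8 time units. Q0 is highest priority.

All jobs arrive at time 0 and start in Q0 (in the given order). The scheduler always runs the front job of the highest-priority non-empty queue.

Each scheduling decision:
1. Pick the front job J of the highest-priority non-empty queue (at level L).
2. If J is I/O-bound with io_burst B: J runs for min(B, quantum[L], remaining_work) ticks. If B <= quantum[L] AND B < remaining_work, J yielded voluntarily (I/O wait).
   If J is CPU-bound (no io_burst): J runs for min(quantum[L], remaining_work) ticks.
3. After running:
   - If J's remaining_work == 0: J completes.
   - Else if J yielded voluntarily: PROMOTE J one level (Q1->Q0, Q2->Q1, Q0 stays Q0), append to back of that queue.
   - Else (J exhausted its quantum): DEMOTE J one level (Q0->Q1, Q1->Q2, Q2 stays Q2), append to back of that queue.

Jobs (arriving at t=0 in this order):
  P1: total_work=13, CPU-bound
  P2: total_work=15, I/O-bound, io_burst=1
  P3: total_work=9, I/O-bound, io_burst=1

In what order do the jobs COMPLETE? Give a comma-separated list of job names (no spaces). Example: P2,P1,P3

t=0-3: P1@Q0 runs 3, rem=10, quantum used, demote→Q1. Q0=[P2,P3] Q1=[P1] Q2=[]
t=3-4: P2@Q0 runs 1, rem=14, I/O yield, promote→Q0. Q0=[P3,P2] Q1=[P1] Q2=[]
t=4-5: P3@Q0 runs 1, rem=8, I/O yield, promote→Q0. Q0=[P2,P3] Q1=[P1] Q2=[]
t=5-6: P2@Q0 runs 1, rem=13, I/O yield, promote→Q0. Q0=[P3,P2] Q1=[P1] Q2=[]
t=6-7: P3@Q0 runs 1, rem=7, I/O yield, promote→Q0. Q0=[P2,P3] Q1=[P1] Q2=[]
t=7-8: P2@Q0 runs 1, rem=12, I/O yield, promote→Q0. Q0=[P3,P2] Q1=[P1] Q2=[]
t=8-9: P3@Q0 runs 1, rem=6, I/O yield, promote→Q0. Q0=[P2,P3] Q1=[P1] Q2=[]
t=9-10: P2@Q0 runs 1, rem=11, I/O yield, promote→Q0. Q0=[P3,P2] Q1=[P1] Q2=[]
t=10-11: P3@Q0 runs 1, rem=5, I/O yield, promote→Q0. Q0=[P2,P3] Q1=[P1] Q2=[]
t=11-12: P2@Q0 runs 1, rem=10, I/O yield, promote→Q0. Q0=[P3,P2] Q1=[P1] Q2=[]
t=12-13: P3@Q0 runs 1, rem=4, I/O yield, promote→Q0. Q0=[P2,P3] Q1=[P1] Q2=[]
t=13-14: P2@Q0 runs 1, rem=9, I/O yield, promote→Q0. Q0=[P3,P2] Q1=[P1] Q2=[]
t=14-15: P3@Q0 runs 1, rem=3, I/O yield, promote→Q0. Q0=[P2,P3] Q1=[P1] Q2=[]
t=15-16: P2@Q0 runs 1, rem=8, I/O yield, promote→Q0. Q0=[P3,P2] Q1=[P1] Q2=[]
t=16-17: P3@Q0 runs 1, rem=2, I/O yield, promote→Q0. Q0=[P2,P3] Q1=[P1] Q2=[]
t=17-18: P2@Q0 runs 1, rem=7, I/O yield, promote→Q0. Q0=[P3,P2] Q1=[P1] Q2=[]
t=18-19: P3@Q0 runs 1, rem=1, I/O yield, promote→Q0. Q0=[P2,P3] Q1=[P1] Q2=[]
t=19-20: P2@Q0 runs 1, rem=6, I/O yield, promote→Q0. Q0=[P3,P2] Q1=[P1] Q2=[]
t=20-21: P3@Q0 runs 1, rem=0, completes. Q0=[P2] Q1=[P1] Q2=[]
t=21-22: P2@Q0 runs 1, rem=5, I/O yield, promote→Q0. Q0=[P2] Q1=[P1] Q2=[]
t=22-23: P2@Q0 runs 1, rem=4, I/O yield, promote→Q0. Q0=[P2] Q1=[P1] Q2=[]
t=23-24: P2@Q0 runs 1, rem=3, I/O yield, promote→Q0. Q0=[P2] Q1=[P1] Q2=[]
t=24-25: P2@Q0 runs 1, rem=2, I/O yield, promote→Q0. Q0=[P2] Q1=[P1] Q2=[]
t=25-26: P2@Q0 runs 1, rem=1, I/O yield, promote→Q0. Q0=[P2] Q1=[P1] Q2=[]
t=26-27: P2@Q0 runs 1, rem=0, completes. Q0=[] Q1=[P1] Q2=[]
t=27-32: P1@Q1 runs 5, rem=5, quantum used, demote→Q2. Q0=[] Q1=[] Q2=[P1]
t=32-37: P1@Q2 runs 5, rem=0, completes. Q0=[] Q1=[] Q2=[]

Answer: P3,P2,P1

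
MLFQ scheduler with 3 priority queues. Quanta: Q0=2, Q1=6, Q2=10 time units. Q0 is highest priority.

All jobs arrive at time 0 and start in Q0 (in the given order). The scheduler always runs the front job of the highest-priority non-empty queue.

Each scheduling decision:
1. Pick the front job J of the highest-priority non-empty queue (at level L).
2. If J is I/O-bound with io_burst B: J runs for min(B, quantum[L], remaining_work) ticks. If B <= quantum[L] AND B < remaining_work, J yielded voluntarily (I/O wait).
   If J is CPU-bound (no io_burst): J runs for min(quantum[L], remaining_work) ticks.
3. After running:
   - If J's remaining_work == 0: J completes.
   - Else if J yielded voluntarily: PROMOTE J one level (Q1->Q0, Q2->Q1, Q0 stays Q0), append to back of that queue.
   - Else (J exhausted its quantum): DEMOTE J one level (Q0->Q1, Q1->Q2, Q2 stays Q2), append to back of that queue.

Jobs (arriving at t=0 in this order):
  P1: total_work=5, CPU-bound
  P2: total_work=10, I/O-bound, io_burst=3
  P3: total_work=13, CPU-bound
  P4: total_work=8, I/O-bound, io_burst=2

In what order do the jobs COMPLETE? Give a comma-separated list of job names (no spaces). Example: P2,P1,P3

Answer: P4,P1,P2,P3

Derivation:
t=0-2: P1@Q0 runs 2, rem=3, quantum used, demote→Q1. Q0=[P2,P3,P4] Q1=[P1] Q2=[]
t=2-4: P2@Q0 runs 2, rem=8, quantum used, demote→Q1. Q0=[P3,P4] Q1=[P1,P2] Q2=[]
t=4-6: P3@Q0 runs 2, rem=11, quantum used, demote→Q1. Q0=[P4] Q1=[P1,P2,P3] Q2=[]
t=6-8: P4@Q0 runs 2, rem=6, I/O yield, promote→Q0. Q0=[P4] Q1=[P1,P2,P3] Q2=[]
t=8-10: P4@Q0 runs 2, rem=4, I/O yield, promote→Q0. Q0=[P4] Q1=[P1,P2,P3] Q2=[]
t=10-12: P4@Q0 runs 2, rem=2, I/O yield, promote→Q0. Q0=[P4] Q1=[P1,P2,P3] Q2=[]
t=12-14: P4@Q0 runs 2, rem=0, completes. Q0=[] Q1=[P1,P2,P3] Q2=[]
t=14-17: P1@Q1 runs 3, rem=0, completes. Q0=[] Q1=[P2,P3] Q2=[]
t=17-20: P2@Q1 runs 3, rem=5, I/O yield, promote→Q0. Q0=[P2] Q1=[P3] Q2=[]
t=20-22: P2@Q0 runs 2, rem=3, quantum used, demote→Q1. Q0=[] Q1=[P3,P2] Q2=[]
t=22-28: P3@Q1 runs 6, rem=5, quantum used, demote→Q2. Q0=[] Q1=[P2] Q2=[P3]
t=28-31: P2@Q1 runs 3, rem=0, completes. Q0=[] Q1=[] Q2=[P3]
t=31-36: P3@Q2 runs 5, rem=0, completes. Q0=[] Q1=[] Q2=[]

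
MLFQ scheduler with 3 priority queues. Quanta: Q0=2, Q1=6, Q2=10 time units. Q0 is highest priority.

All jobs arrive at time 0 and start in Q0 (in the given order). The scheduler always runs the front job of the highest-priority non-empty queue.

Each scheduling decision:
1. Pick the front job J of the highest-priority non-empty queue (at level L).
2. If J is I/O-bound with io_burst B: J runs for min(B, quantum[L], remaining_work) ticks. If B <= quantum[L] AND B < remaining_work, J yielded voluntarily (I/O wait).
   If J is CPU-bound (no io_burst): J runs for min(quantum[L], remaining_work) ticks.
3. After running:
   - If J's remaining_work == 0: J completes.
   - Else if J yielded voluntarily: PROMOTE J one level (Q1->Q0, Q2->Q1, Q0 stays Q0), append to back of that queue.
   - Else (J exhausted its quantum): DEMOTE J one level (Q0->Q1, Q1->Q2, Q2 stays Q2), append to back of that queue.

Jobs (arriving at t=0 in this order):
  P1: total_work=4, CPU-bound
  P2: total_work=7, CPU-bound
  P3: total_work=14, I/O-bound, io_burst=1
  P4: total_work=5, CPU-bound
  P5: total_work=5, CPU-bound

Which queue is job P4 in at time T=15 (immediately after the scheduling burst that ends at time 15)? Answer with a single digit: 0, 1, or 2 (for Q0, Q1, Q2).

Answer: 1

Derivation:
t=0-2: P1@Q0 runs 2, rem=2, quantum used, demote→Q1. Q0=[P2,P3,P4,P5] Q1=[P1] Q2=[]
t=2-4: P2@Q0 runs 2, rem=5, quantum used, demote→Q1. Q0=[P3,P4,P5] Q1=[P1,P2] Q2=[]
t=4-5: P3@Q0 runs 1, rem=13, I/O yield, promote→Q0. Q0=[P4,P5,P3] Q1=[P1,P2] Q2=[]
t=5-7: P4@Q0 runs 2, rem=3, quantum used, demote→Q1. Q0=[P5,P3] Q1=[P1,P2,P4] Q2=[]
t=7-9: P5@Q0 runs 2, rem=3, quantum used, demote→Q1. Q0=[P3] Q1=[P1,P2,P4,P5] Q2=[]
t=9-10: P3@Q0 runs 1, rem=12, I/O yield, promote→Q0. Q0=[P3] Q1=[P1,P2,P4,P5] Q2=[]
t=10-11: P3@Q0 runs 1, rem=11, I/O yield, promote→Q0. Q0=[P3] Q1=[P1,P2,P4,P5] Q2=[]
t=11-12: P3@Q0 runs 1, rem=10, I/O yield, promote→Q0. Q0=[P3] Q1=[P1,P2,P4,P5] Q2=[]
t=12-13: P3@Q0 runs 1, rem=9, I/O yield, promote→Q0. Q0=[P3] Q1=[P1,P2,P4,P5] Q2=[]
t=13-14: P3@Q0 runs 1, rem=8, I/O yield, promote→Q0. Q0=[P3] Q1=[P1,P2,P4,P5] Q2=[]
t=14-15: P3@Q0 runs 1, rem=7, I/O yield, promote→Q0. Q0=[P3] Q1=[P1,P2,P4,P5] Q2=[]
t=15-16: P3@Q0 runs 1, rem=6, I/O yield, promote→Q0. Q0=[P3] Q1=[P1,P2,P4,P5] Q2=[]
t=16-17: P3@Q0 runs 1, rem=5, I/O yield, promote→Q0. Q0=[P3] Q1=[P1,P2,P4,P5] Q2=[]
t=17-18: P3@Q0 runs 1, rem=4, I/O yield, promote→Q0. Q0=[P3] Q1=[P1,P2,P4,P5] Q2=[]
t=18-19: P3@Q0 runs 1, rem=3, I/O yield, promote→Q0. Q0=[P3] Q1=[P1,P2,P4,P5] Q2=[]
t=19-20: P3@Q0 runs 1, rem=2, I/O yield, promote→Q0. Q0=[P3] Q1=[P1,P2,P4,P5] Q2=[]
t=20-21: P3@Q0 runs 1, rem=1, I/O yield, promote→Q0. Q0=[P3] Q1=[P1,P2,P4,P5] Q2=[]
t=21-22: P3@Q0 runs 1, rem=0, completes. Q0=[] Q1=[P1,P2,P4,P5] Q2=[]
t=22-24: P1@Q1 runs 2, rem=0, completes. Q0=[] Q1=[P2,P4,P5] Q2=[]
t=24-29: P2@Q1 runs 5, rem=0, completes. Q0=[] Q1=[P4,P5] Q2=[]
t=29-32: P4@Q1 runs 3, rem=0, completes. Q0=[] Q1=[P5] Q2=[]
t=32-35: P5@Q1 runs 3, rem=0, completes. Q0=[] Q1=[] Q2=[]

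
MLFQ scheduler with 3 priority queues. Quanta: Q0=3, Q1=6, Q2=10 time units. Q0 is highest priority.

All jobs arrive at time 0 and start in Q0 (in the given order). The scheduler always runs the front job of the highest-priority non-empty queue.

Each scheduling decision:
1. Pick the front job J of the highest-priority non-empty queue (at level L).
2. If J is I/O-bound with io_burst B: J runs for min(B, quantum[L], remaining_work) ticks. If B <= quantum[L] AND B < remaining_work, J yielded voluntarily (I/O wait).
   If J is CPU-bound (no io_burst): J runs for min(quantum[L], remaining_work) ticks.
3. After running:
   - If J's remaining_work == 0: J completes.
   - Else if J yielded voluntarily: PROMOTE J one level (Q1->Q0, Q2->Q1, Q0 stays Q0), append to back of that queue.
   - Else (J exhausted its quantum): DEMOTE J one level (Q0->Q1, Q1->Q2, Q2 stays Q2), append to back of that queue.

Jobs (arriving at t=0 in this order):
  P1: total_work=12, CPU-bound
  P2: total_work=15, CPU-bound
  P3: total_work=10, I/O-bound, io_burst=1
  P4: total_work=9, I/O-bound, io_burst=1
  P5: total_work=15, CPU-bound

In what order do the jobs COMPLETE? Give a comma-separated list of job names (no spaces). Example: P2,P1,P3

Answer: P4,P3,P1,P2,P5

Derivation:
t=0-3: P1@Q0 runs 3, rem=9, quantum used, demote→Q1. Q0=[P2,P3,P4,P5] Q1=[P1] Q2=[]
t=3-6: P2@Q0 runs 3, rem=12, quantum used, demote→Q1. Q0=[P3,P4,P5] Q1=[P1,P2] Q2=[]
t=6-7: P3@Q0 runs 1, rem=9, I/O yield, promote→Q0. Q0=[P4,P5,P3] Q1=[P1,P2] Q2=[]
t=7-8: P4@Q0 runs 1, rem=8, I/O yield, promote→Q0. Q0=[P5,P3,P4] Q1=[P1,P2] Q2=[]
t=8-11: P5@Q0 runs 3, rem=12, quantum used, demote→Q1. Q0=[P3,P4] Q1=[P1,P2,P5] Q2=[]
t=11-12: P3@Q0 runs 1, rem=8, I/O yield, promote→Q0. Q0=[P4,P3] Q1=[P1,P2,P5] Q2=[]
t=12-13: P4@Q0 runs 1, rem=7, I/O yield, promote→Q0. Q0=[P3,P4] Q1=[P1,P2,P5] Q2=[]
t=13-14: P3@Q0 runs 1, rem=7, I/O yield, promote→Q0. Q0=[P4,P3] Q1=[P1,P2,P5] Q2=[]
t=14-15: P4@Q0 runs 1, rem=6, I/O yield, promote→Q0. Q0=[P3,P4] Q1=[P1,P2,P5] Q2=[]
t=15-16: P3@Q0 runs 1, rem=6, I/O yield, promote→Q0. Q0=[P4,P3] Q1=[P1,P2,P5] Q2=[]
t=16-17: P4@Q0 runs 1, rem=5, I/O yield, promote→Q0. Q0=[P3,P4] Q1=[P1,P2,P5] Q2=[]
t=17-18: P3@Q0 runs 1, rem=5, I/O yield, promote→Q0. Q0=[P4,P3] Q1=[P1,P2,P5] Q2=[]
t=18-19: P4@Q0 runs 1, rem=4, I/O yield, promote→Q0. Q0=[P3,P4] Q1=[P1,P2,P5] Q2=[]
t=19-20: P3@Q0 runs 1, rem=4, I/O yield, promote→Q0. Q0=[P4,P3] Q1=[P1,P2,P5] Q2=[]
t=20-21: P4@Q0 runs 1, rem=3, I/O yield, promote→Q0. Q0=[P3,P4] Q1=[P1,P2,P5] Q2=[]
t=21-22: P3@Q0 runs 1, rem=3, I/O yield, promote→Q0. Q0=[P4,P3] Q1=[P1,P2,P5] Q2=[]
t=22-23: P4@Q0 runs 1, rem=2, I/O yield, promote→Q0. Q0=[P3,P4] Q1=[P1,P2,P5] Q2=[]
t=23-24: P3@Q0 runs 1, rem=2, I/O yield, promote→Q0. Q0=[P4,P3] Q1=[P1,P2,P5] Q2=[]
t=24-25: P4@Q0 runs 1, rem=1, I/O yield, promote→Q0. Q0=[P3,P4] Q1=[P1,P2,P5] Q2=[]
t=25-26: P3@Q0 runs 1, rem=1, I/O yield, promote→Q0. Q0=[P4,P3] Q1=[P1,P2,P5] Q2=[]
t=26-27: P4@Q0 runs 1, rem=0, completes. Q0=[P3] Q1=[P1,P2,P5] Q2=[]
t=27-28: P3@Q0 runs 1, rem=0, completes. Q0=[] Q1=[P1,P2,P5] Q2=[]
t=28-34: P1@Q1 runs 6, rem=3, quantum used, demote→Q2. Q0=[] Q1=[P2,P5] Q2=[P1]
t=34-40: P2@Q1 runs 6, rem=6, quantum used, demote→Q2. Q0=[] Q1=[P5] Q2=[P1,P2]
t=40-46: P5@Q1 runs 6, rem=6, quantum used, demote→Q2. Q0=[] Q1=[] Q2=[P1,P2,P5]
t=46-49: P1@Q2 runs 3, rem=0, completes. Q0=[] Q1=[] Q2=[P2,P5]
t=49-55: P2@Q2 runs 6, rem=0, completes. Q0=[] Q1=[] Q2=[P5]
t=55-61: P5@Q2 runs 6, rem=0, completes. Q0=[] Q1=[] Q2=[]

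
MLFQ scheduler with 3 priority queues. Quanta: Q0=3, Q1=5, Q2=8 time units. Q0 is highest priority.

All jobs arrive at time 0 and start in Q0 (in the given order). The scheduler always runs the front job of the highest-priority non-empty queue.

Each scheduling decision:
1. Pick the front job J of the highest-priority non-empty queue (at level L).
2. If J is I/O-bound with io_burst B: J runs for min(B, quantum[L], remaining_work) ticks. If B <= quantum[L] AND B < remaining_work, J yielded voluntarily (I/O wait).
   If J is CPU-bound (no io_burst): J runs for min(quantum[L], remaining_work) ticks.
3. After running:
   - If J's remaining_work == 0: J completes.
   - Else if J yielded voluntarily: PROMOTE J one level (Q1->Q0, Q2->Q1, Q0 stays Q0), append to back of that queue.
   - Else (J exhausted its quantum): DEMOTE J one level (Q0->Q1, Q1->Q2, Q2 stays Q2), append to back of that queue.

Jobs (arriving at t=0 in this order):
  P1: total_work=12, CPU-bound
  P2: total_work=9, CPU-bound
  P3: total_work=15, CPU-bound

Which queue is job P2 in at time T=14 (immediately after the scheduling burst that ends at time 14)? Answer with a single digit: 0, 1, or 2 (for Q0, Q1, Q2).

t=0-3: P1@Q0 runs 3, rem=9, quantum used, demote→Q1. Q0=[P2,P3] Q1=[P1] Q2=[]
t=3-6: P2@Q0 runs 3, rem=6, quantum used, demote→Q1. Q0=[P3] Q1=[P1,P2] Q2=[]
t=6-9: P3@Q0 runs 3, rem=12, quantum used, demote→Q1. Q0=[] Q1=[P1,P2,P3] Q2=[]
t=9-14: P1@Q1 runs 5, rem=4, quantum used, demote→Q2. Q0=[] Q1=[P2,P3] Q2=[P1]
t=14-19: P2@Q1 runs 5, rem=1, quantum used, demote→Q2. Q0=[] Q1=[P3] Q2=[P1,P2]
t=19-24: P3@Q1 runs 5, rem=7, quantum used, demote→Q2. Q0=[] Q1=[] Q2=[P1,P2,P3]
t=24-28: P1@Q2 runs 4, rem=0, completes. Q0=[] Q1=[] Q2=[P2,P3]
t=28-29: P2@Q2 runs 1, rem=0, completes. Q0=[] Q1=[] Q2=[P3]
t=29-36: P3@Q2 runs 7, rem=0, completes. Q0=[] Q1=[] Q2=[]

Answer: 1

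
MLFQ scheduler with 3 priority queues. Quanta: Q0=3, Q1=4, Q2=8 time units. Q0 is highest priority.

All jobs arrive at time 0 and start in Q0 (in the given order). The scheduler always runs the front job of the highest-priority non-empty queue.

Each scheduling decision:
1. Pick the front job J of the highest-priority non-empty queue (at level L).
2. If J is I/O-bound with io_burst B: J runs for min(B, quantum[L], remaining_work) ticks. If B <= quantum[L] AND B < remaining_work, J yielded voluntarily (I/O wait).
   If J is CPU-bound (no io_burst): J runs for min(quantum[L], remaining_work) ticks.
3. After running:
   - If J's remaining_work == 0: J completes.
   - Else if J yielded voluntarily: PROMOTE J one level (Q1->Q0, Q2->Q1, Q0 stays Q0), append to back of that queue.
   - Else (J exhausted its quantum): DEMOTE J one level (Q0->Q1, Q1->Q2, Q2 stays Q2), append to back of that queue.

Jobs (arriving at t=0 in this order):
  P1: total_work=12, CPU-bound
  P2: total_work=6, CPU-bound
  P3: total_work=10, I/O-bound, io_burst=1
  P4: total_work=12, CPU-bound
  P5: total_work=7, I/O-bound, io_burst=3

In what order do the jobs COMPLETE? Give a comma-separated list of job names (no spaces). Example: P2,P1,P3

Answer: P5,P3,P2,P1,P4

Derivation:
t=0-3: P1@Q0 runs 3, rem=9, quantum used, demote→Q1. Q0=[P2,P3,P4,P5] Q1=[P1] Q2=[]
t=3-6: P2@Q0 runs 3, rem=3, quantum used, demote→Q1. Q0=[P3,P4,P5] Q1=[P1,P2] Q2=[]
t=6-7: P3@Q0 runs 1, rem=9, I/O yield, promote→Q0. Q0=[P4,P5,P3] Q1=[P1,P2] Q2=[]
t=7-10: P4@Q0 runs 3, rem=9, quantum used, demote→Q1. Q0=[P5,P3] Q1=[P1,P2,P4] Q2=[]
t=10-13: P5@Q0 runs 3, rem=4, I/O yield, promote→Q0. Q0=[P3,P5] Q1=[P1,P2,P4] Q2=[]
t=13-14: P3@Q0 runs 1, rem=8, I/O yield, promote→Q0. Q0=[P5,P3] Q1=[P1,P2,P4] Q2=[]
t=14-17: P5@Q0 runs 3, rem=1, I/O yield, promote→Q0. Q0=[P3,P5] Q1=[P1,P2,P4] Q2=[]
t=17-18: P3@Q0 runs 1, rem=7, I/O yield, promote→Q0. Q0=[P5,P3] Q1=[P1,P2,P4] Q2=[]
t=18-19: P5@Q0 runs 1, rem=0, completes. Q0=[P3] Q1=[P1,P2,P4] Q2=[]
t=19-20: P3@Q0 runs 1, rem=6, I/O yield, promote→Q0. Q0=[P3] Q1=[P1,P2,P4] Q2=[]
t=20-21: P3@Q0 runs 1, rem=5, I/O yield, promote→Q0. Q0=[P3] Q1=[P1,P2,P4] Q2=[]
t=21-22: P3@Q0 runs 1, rem=4, I/O yield, promote→Q0. Q0=[P3] Q1=[P1,P2,P4] Q2=[]
t=22-23: P3@Q0 runs 1, rem=3, I/O yield, promote→Q0. Q0=[P3] Q1=[P1,P2,P4] Q2=[]
t=23-24: P3@Q0 runs 1, rem=2, I/O yield, promote→Q0. Q0=[P3] Q1=[P1,P2,P4] Q2=[]
t=24-25: P3@Q0 runs 1, rem=1, I/O yield, promote→Q0. Q0=[P3] Q1=[P1,P2,P4] Q2=[]
t=25-26: P3@Q0 runs 1, rem=0, completes. Q0=[] Q1=[P1,P2,P4] Q2=[]
t=26-30: P1@Q1 runs 4, rem=5, quantum used, demote→Q2. Q0=[] Q1=[P2,P4] Q2=[P1]
t=30-33: P2@Q1 runs 3, rem=0, completes. Q0=[] Q1=[P4] Q2=[P1]
t=33-37: P4@Q1 runs 4, rem=5, quantum used, demote→Q2. Q0=[] Q1=[] Q2=[P1,P4]
t=37-42: P1@Q2 runs 5, rem=0, completes. Q0=[] Q1=[] Q2=[P4]
t=42-47: P4@Q2 runs 5, rem=0, completes. Q0=[] Q1=[] Q2=[]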